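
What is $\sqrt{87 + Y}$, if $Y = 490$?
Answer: $\sqrt{577} \approx 24.021$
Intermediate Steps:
$\sqrt{87 + Y} = \sqrt{87 + 490} = \sqrt{577}$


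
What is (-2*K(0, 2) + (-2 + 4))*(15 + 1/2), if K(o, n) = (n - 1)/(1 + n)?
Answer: 62/3 ≈ 20.667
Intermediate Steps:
K(o, n) = (-1 + n)/(1 + n)
(-2*K(0, 2) + (-2 + 4))*(15 + 1/2) = (-2*(-1 + 2)/(1 + 2) + (-2 + 4))*(15 + 1/2) = (-2/3 + 2)*(15 + 1/2) = (-2/3 + 2)*(31/2) = (4/3)*(31/2) = 62/3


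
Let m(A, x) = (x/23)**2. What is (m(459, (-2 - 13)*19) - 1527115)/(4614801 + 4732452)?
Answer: -807762610/4944696837 ≈ -0.16336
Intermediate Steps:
m(A, x) = x**2/529 (m(A, x) = (x*(1/23))**2 = (x/23)**2 = x**2/529)
(m(459, (-2 - 13)*19) - 1527115)/(4614801 + 4732452) = (((-2 - 13)*19)**2/529 - 1527115)/(4614801 + 4732452) = ((-15*19)**2/529 - 1527115)/9347253 = ((1/529)*(-285)**2 - 1527115)*(1/9347253) = ((1/529)*81225 - 1527115)*(1/9347253) = (81225/529 - 1527115)*(1/9347253) = -807762610/529*1/9347253 = -807762610/4944696837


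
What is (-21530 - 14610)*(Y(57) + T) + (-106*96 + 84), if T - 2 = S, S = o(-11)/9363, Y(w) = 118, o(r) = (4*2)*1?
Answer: -40700238916/9363 ≈ -4.3469e+6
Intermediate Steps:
o(r) = 8 (o(r) = 8*1 = 8)
S = 8/9363 ≈ 0.00085443
T = 18734/9363 (T = 2 + 8/9363 = 18734/9363 ≈ 2.0009)
(-21530 - 14610)*(Y(57) + T) + (-106*96 + 84) = (-21530 - 14610)*(118 + 18734/9363) + (-106*96 + 84) = -36140*1123568/9363 + (-10176 + 84) = -40605747520/9363 - 10092 = -40700238916/9363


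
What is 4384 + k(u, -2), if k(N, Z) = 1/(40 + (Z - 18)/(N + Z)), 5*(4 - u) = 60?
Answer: 184129/42 ≈ 4384.0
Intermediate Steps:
u = -8 (u = 4 - 1/5*60 = 4 - 12 = -8)
k(N, Z) = 1/(40 + (-18 + Z)/(N + Z))
4384 + k(u, -2) = 4384 + (-8 - 2)/(-18 + 40*(-8) + 41*(-2)) = 4384 - 10/(-18 - 320 - 82) = 4384 - 10/(-420) = 4384 - 1/420*(-10) = 4384 + 1/42 = 184129/42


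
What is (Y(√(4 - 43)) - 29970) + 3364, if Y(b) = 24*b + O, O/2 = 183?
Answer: -26240 + 24*I*√39 ≈ -26240.0 + 149.88*I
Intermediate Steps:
O = 366 (O = 2*183 = 366)
Y(b) = 366 + 24*b (Y(b) = 24*b + 366 = 366 + 24*b)
(Y(√(4 - 43)) - 29970) + 3364 = ((366 + 24*√(4 - 43)) - 29970) + 3364 = ((366 + 24*√(-39)) - 29970) + 3364 = ((366 + 24*(I*√39)) - 29970) + 3364 = ((366 + 24*I*√39) - 29970) + 3364 = (-29604 + 24*I*√39) + 3364 = -26240 + 24*I*√39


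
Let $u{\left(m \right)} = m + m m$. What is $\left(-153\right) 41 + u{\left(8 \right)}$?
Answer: $-6201$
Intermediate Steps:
$u{\left(m \right)} = m + m^{2}$
$\left(-153\right) 41 + u{\left(8 \right)} = \left(-153\right) 41 + 8 \left(1 + 8\right) = -6273 + 8 \cdot 9 = -6273 + 72 = -6201$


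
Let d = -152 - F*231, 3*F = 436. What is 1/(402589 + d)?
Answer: 1/368865 ≈ 2.7110e-6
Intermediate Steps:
F = 436/3 (F = (1/3)*436 = 436/3 ≈ 145.33)
d = -33724 (d = -152 - 1*436/3*231 = -152 - 436/3*231 = -152 - 33572 = -33724)
1/(402589 + d) = 1/(402589 - 33724) = 1/368865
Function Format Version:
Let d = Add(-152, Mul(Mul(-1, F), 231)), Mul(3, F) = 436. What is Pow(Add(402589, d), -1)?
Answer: Rational(1, 368865) ≈ 2.7110e-6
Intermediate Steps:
F = Rational(436, 3) (F = Mul(Rational(1, 3), 436) = Rational(436, 3) ≈ 145.33)
d = -33724 (d = Add(-152, Mul(Mul(-1, Rational(436, 3)), 231)) = Add(-152, Mul(Rational(-436, 3), 231)) = Add(-152, -33572) = -33724)
Pow(Add(402589, d), -1) = Pow(Add(402589, -33724), -1) = Pow(368865, -1) = Rational(1, 368865)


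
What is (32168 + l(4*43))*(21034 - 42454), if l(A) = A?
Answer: -692722800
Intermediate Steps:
(32168 + l(4*43))*(21034 - 42454) = (32168 + 4*43)*(21034 - 42454) = (32168 + 172)*(-21420) = 32340*(-21420) = -692722800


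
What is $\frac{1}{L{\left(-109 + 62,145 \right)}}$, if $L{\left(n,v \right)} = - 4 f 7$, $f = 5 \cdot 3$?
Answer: $- \frac{1}{420} \approx -0.002381$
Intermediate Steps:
$f = 15$
$L{\left(n,v \right)} = -420$ ($L{\left(n,v \right)} = \left(-4\right) 15 \cdot 7 = \left(-60\right) 7 = -420$)
$\frac{1}{L{\left(-109 + 62,145 \right)}} = \frac{1}{-420} = - \frac{1}{420}$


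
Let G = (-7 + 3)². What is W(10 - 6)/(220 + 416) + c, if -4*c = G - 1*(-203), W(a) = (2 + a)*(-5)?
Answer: -11617/212 ≈ -54.797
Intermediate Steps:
G = 16 (G = (-4)² = 16)
W(a) = -10 - 5*a
c = -219/4 (c = -(16 - 1*(-203))/4 = -(16 + 203)/4 = -¼*219 = -219/4 ≈ -54.750)
W(10 - 6)/(220 + 416) + c = (-10 - 5*(10 - 6))/(220 + 416) - 219/4 = (-10 - 5*4)/636 - 219/4 = (-10 - 20)*(1/636) - 219/4 = -30*1/636 - 219/4 = -5/106 - 219/4 = -11617/212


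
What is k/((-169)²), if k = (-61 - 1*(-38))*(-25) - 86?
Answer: 489/28561 ≈ 0.017121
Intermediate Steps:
k = 489 (k = (-61 + 38)*(-25) - 86 = -23*(-25) - 86 = 575 - 86 = 489)
k/((-169)²) = 489/((-169)²) = 489/28561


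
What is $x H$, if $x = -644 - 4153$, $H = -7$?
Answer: $33579$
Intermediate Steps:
$x = -4797$ ($x = -644 - 4153 = -4797$)
$x H = \left(-4797\right) \left(-7\right) = 33579$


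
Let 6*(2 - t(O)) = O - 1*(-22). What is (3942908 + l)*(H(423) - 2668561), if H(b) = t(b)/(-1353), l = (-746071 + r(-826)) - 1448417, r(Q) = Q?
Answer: -18929394500923705/4059 ≈ -4.6636e+12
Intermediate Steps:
t(O) = -5/3 - O/6 (t(O) = 2 - (O - 1*(-22))/6 = 2 - (O + 22)/6 = 2 - (22 + O)/6 = 2 + (-11/3 - O/6) = -5/3 - O/6)
l = -2195314 (l = (-746071 - 826) - 1448417 = -746897 - 1448417 = -2195314)
H(b) = 5/4059 + b/8118 (H(b) = (-5/3 - b/6)/(-1353) = (-5/3 - b/6)*(-1/1353) = 5/4059 + b/8118)
(3942908 + l)*(H(423) - 2668561) = (3942908 - 2195314)*((5/4059 + (1/8118)*423) - 2668561) = 1747594*((5/4059 + 47/902) - 2668561) = 1747594*(433/8118 - 2668561) = 1747594*(-21663377765/8118) = -18929394500923705/4059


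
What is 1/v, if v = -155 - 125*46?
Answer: -1/5905 ≈ -0.00016935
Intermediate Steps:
v = -5905 (v = -155 - 5750 = -5905)
1/v = 1/(-5905) = -1/5905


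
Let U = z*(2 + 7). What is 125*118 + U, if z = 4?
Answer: 14786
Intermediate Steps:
U = 36 (U = 4*(2 + 7) = 4*9 = 36)
125*118 + U = 125*118 + 36 = 14750 + 36 = 14786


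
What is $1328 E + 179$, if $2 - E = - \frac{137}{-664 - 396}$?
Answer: $\frac{705791}{265} \approx 2663.4$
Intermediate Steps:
$E = \frac{1983}{1060}$ ($E = 2 - - \frac{137}{-664 - 396} = 2 - - \frac{137}{-1060} = 2 - \left(-137\right) \left(- \frac{1}{1060}\right) = 2 - \frac{137}{1060} = \frac{1983}{1060} \approx 1.8708$)
$1328 E + 179 = 1328 \cdot \frac{1983}{1060} + 179 = \frac{658356}{265} + 179 = \frac{705791}{265}$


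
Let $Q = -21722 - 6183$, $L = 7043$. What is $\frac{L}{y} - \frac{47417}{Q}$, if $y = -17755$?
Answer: $\frac{129070784}{99090655} \approx 1.3026$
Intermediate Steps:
$Q = -27905$ ($Q = -21722 - 6183 = -27905$)
$\frac{L}{y} - \frac{47417}{Q} = \frac{7043}{-17755} - \frac{47417}{-27905} = 7043 \left(- \frac{1}{17755}\right) - - \frac{47417}{27905} = - \frac{7043}{17755} + \frac{47417}{27905} = \frac{129070784}{99090655}$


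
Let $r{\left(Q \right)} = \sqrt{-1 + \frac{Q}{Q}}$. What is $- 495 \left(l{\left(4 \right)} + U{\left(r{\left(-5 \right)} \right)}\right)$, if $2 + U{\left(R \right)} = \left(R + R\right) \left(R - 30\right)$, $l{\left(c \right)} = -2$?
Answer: $1980$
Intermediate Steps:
$r{\left(Q \right)} = 0$ ($r{\left(Q \right)} = \sqrt{-1 + 1} = \sqrt{0} = 0$)
$U{\left(R \right)} = -2 + 2 R \left(-30 + R\right)$ ($U{\left(R \right)} = -2 + \left(R + R\right) \left(R - 30\right) = -2 + 2 R \left(-30 + R\right)$)
$- 495 \left(l{\left(4 \right)} + U{\left(r{\left(-5 \right)} \right)}\right) = - 495 \left(-2 - \left(2 - 2 \cdot 0^{2}\right)\right) = - 495 \left(-2 + \left(-2 + 0 + 2 \cdot 0\right)\right) = - 495 \left(-2 + \left(-2 + 0 + 0\right)\right) = - 495 \left(-2 - 2\right) = \left(-495\right) \left(-4\right) = 1980$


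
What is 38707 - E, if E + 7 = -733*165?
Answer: 159659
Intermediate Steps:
E = -120952 (E = -7 - 733*165 = -7 - 120945 = -120952)
38707 - E = 38707 - 1*(-120952) = 38707 + 120952 = 159659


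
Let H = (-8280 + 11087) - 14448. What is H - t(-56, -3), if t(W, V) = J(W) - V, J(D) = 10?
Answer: -11654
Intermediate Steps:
t(W, V) = 10 - V
H = -11641 (H = 2807 - 14448 = -11641)
H - t(-56, -3) = -11641 - (10 - 1*(-3)) = -11641 - (10 + 3) = -11641 - 1*13 = -11641 - 13 = -11654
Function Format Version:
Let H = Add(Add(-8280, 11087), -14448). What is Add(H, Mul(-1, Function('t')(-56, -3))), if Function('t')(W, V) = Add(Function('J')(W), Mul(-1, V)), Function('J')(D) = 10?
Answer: -11654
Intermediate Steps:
Function('t')(W, V) = Add(10, Mul(-1, V))
H = -11641 (H = Add(2807, -14448) = -11641)
Add(H, Mul(-1, Function('t')(-56, -3))) = Add(-11641, Mul(-1, Add(10, Mul(-1, -3)))) = Add(-11641, Mul(-1, Add(10, 3))) = Add(-11641, Mul(-1, 13)) = Add(-11641, -13) = -11654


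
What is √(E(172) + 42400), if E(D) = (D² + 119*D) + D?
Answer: 4*√5789 ≈ 304.34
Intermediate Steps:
E(D) = D² + 120*D
√(E(172) + 42400) = √(172*(120 + 172) + 42400) = √(172*292 + 42400) = √(50224 + 42400) = √92624 = 4*√5789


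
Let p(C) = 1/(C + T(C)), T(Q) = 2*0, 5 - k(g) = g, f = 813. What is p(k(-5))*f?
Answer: 813/10 ≈ 81.300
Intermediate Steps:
k(g) = 5 - g
T(Q) = 0
p(C) = 1/C (p(C) = 1/(C + 0) = 1/C)
p(k(-5))*f = 813/(5 - 1*(-5)) = 813/(5 + 5) = 813/10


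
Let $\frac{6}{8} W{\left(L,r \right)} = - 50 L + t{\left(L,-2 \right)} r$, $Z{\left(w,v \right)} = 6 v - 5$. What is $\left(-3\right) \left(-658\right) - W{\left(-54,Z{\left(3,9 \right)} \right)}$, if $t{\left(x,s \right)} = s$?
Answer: $- \frac{4486}{3} \approx -1495.3$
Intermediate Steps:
$Z{\left(w,v \right)} = -5 + 6 v$
$W{\left(L,r \right)} = - \frac{200 L}{3} - \frac{8 r}{3}$ ($W{\left(L,r \right)} = \frac{4 \left(- 50 L - 2 r\right)}{3} = - \frac{200 L}{3} - \frac{8 r}{3}$)
$\left(-3\right) \left(-658\right) - W{\left(-54,Z{\left(3,9 \right)} \right)} = \left(-3\right) \left(-658\right) - \left(\left(- \frac{200}{3}\right) \left(-54\right) - \frac{8 \left(-5 + 6 \cdot 9\right)}{3}\right) = 1974 - \left(3600 - \frac{8 \left(-5 + 54\right)}{3}\right) = 1974 - \left(3600 - \frac{392}{3}\right) = 1974 - \frac{10408}{3} = - \frac{4486}{3}$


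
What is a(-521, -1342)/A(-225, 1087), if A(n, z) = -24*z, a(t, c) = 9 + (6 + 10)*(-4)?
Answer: 55/26088 ≈ 0.0021082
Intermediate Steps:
a(t, c) = -55 (a(t, c) = 9 + 16*(-4) = 9 - 64 = -55)
a(-521, -1342)/A(-225, 1087) = -55/((-24*1087)) = -55/(-26088) = -55*(-1/26088) = 55/26088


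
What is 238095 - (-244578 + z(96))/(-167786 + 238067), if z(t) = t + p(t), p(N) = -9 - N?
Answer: 293575426/1233 ≈ 2.3810e+5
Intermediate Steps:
z(t) = -9 (z(t) = t + (-9 - t) = -9)
238095 - (-244578 + z(96))/(-167786 + 238067) = 238095 - (-244578 - 9)/(-167786 + 238067) = 238095 - (-244587)/70281 = 238095 - 1*(-4291/1233) = 238095 + 4291/1233 = 293575426/1233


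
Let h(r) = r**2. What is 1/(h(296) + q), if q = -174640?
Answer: -1/87024 ≈ -1.1491e-5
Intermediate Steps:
1/(h(296) + q) = 1/(296**2 - 174640) = 1/(87616 - 174640) = 1/(-87024) = -1/87024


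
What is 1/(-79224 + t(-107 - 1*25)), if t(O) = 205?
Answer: -1/79019 ≈ -1.2655e-5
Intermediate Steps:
1/(-79224 + t(-107 - 1*25)) = 1/(-79224 + 205) = 1/(-79019) = -1/79019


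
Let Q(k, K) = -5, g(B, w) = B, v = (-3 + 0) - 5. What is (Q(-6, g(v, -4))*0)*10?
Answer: 0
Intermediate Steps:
v = -8 (v = -3 - 5 = -8)
(Q(-6, g(v, -4))*0)*10 = -5*0*10 = 0*10 = 0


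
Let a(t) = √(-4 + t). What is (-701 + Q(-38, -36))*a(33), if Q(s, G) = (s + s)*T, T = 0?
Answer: -701*√29 ≈ -3775.0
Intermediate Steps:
Q(s, G) = 0 (Q(s, G) = (s + s)*0 = (2*s)*0 = 0)
(-701 + Q(-38, -36))*a(33) = (-701 + 0)*√(-4 + 33) = -701*√29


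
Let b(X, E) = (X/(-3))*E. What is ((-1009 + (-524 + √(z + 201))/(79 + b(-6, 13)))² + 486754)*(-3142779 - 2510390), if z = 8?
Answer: -899236726217356/105 + 1203774500522*√209/11025 ≈ -8.5626e+12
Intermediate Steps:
b(X, E) = -E*X/3 (b(X, E) = (X*(-⅓))*E = (-X/3)*E = -E*X/3)
((-1009 + (-524 + √(z + 201))/(79 + b(-6, 13)))² + 486754)*(-3142779 - 2510390) = ((-1009 + (-524 + √(8 + 201))/(79 - ⅓*13*(-6)))² + 486754)*(-3142779 - 2510390) = ((-1009 + (-524 + √209)/(79 + 26))² + 486754)*(-5653169) = ((-1009 + (-524 + √209)/105)² + 486754)*(-5653169) = ((-1009 + (-524 + √209)*(1/105))² + 486754)*(-5653169) = ((-1009 + (-524/105 + √209/105))² + 486754)*(-5653169) = ((-106469/105 + √209/105)² + 486754)*(-5653169) = (486754 + (-106469/105 + √209/105)²)*(-5653169) = -2751702623426 - 5653169*(-106469/105 + √209/105)²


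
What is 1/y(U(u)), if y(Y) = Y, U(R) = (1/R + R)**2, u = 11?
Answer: 121/14884 ≈ 0.0081295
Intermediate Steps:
U(R) = (R + 1/R)**2
1/y(U(u)) = 1/((1 + 11**2)**2/11**2) = 1/((1 + 121)**2/121) = 1/((1/121)*122**2) = 1/((1/121)*14884) = 1/(14884/121) = 121/14884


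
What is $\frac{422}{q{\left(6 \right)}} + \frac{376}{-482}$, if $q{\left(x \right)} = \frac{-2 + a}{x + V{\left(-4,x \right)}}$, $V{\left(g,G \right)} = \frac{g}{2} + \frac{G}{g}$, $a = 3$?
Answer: $\frac{254067}{241} \approx 1054.2$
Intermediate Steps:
$V{\left(g,G \right)} = \frac{g}{2} + \frac{G}{g}$ ($V{\left(g,G \right)} = g \frac{1}{2} + \frac{G}{g} = \frac{g}{2} + \frac{G}{g}$)
$q{\left(x \right)} = \frac{1}{-2 + \frac{3 x}{4}}$ ($q{\left(x \right)} = \frac{-2 + 3}{x + \left(\frac{1}{2} \left(-4\right) + \frac{x}{-4}\right)} = 1 \frac{1}{x + \left(-2 + x \left(- \frac{1}{4}\right)\right)} = 1 \frac{1}{x - \left(2 + \frac{x}{4}\right)} = 1 \frac{1}{-2 + \frac{3 x}{4}} = \frac{1}{-2 + \frac{3 x}{4}}$)
$\frac{422}{q{\left(6 \right)}} + \frac{376}{-482} = \frac{422}{4 \frac{1}{-8 + 3 \cdot 6}} + \frac{376}{-482} = \frac{422}{4 \frac{1}{-8 + 18}} + 376 \left(- \frac{1}{482}\right) = \frac{422}{4 \cdot \frac{1}{10}} - \frac{188}{241} = \frac{422}{\frac{2}{5}} - \frac{188}{241} = 422 \cdot \frac{5}{2} - \frac{188}{241} = 1055 - \frac{188}{241} = \frac{254067}{241}$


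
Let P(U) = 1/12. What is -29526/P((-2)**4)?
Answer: -354312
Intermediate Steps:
P(U) = 1/12
-29526/P((-2)**4) = -29526/1/12 = -29526*12 = -354312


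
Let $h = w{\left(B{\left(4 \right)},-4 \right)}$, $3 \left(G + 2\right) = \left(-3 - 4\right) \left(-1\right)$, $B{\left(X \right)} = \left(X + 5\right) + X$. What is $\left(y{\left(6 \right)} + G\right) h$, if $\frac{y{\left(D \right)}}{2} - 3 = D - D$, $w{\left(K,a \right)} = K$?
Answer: $\frac{247}{3} \approx 82.333$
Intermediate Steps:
$B{\left(X \right)} = 5 + 2 X$ ($B{\left(X \right)} = \left(5 + X\right) + X = 5 + 2 X$)
$G = \frac{1}{3}$ ($G = -2 + \frac{\left(-3 - 4\right) \left(-1\right)}{3} = -2 + \frac{\left(-7\right) \left(-1\right)}{3} = -2 + \frac{1}{3} \cdot 7 = -2 + \frac{7}{3} = \frac{1}{3} \approx 0.33333$)
$y{\left(D \right)} = 6$ ($y{\left(D \right)} = 6 + 2 \left(D - D\right) = 6 + 2 \cdot 0 = 6 + 0 = 6$)
$h = 13$ ($h = 5 + 2 \cdot 4 = 5 + 8 = 13$)
$\left(y{\left(6 \right)} + G\right) h = \left(6 + \frac{1}{3}\right) 13 = \frac{19}{3} \cdot 13 = \frac{247}{3}$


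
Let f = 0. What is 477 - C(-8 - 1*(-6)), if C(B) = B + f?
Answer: 479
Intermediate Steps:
C(B) = B (C(B) = B + 0 = B)
477 - C(-8 - 1*(-6)) = 477 - (-8 - 1*(-6)) = 477 - (-8 + 6) = 477 - 1*(-2) = 477 + 2 = 479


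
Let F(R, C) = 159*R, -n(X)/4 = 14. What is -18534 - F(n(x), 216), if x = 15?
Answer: -9630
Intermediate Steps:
n(X) = -56 (n(X) = -4*14 = -56)
-18534 - F(n(x), 216) = -18534 - 159*(-56) = -18534 - 1*(-8904) = -18534 + 8904 = -9630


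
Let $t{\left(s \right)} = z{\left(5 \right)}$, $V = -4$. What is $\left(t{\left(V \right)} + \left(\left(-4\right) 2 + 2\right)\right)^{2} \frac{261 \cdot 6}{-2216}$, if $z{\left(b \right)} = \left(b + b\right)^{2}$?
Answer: $- \frac{1729647}{277} \approx -6244.2$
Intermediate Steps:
$z{\left(b \right)} = 4 b^{2}$ ($z{\left(b \right)} = \left(2 b\right)^{2} = 4 b^{2}$)
$t{\left(s \right)} = 100$ ($t{\left(s \right)} = 4 \cdot 5^{2} = 4 \cdot 25 = 100$)
$\left(t{\left(V \right)} + \left(\left(-4\right) 2 + 2\right)\right)^{2} \frac{261 \cdot 6}{-2216} = \left(100 + \left(\left(-4\right) 2 + 2\right)\right)^{2} \frac{261 \cdot 6}{-2216} = \left(100 + \left(-8 + 2\right)\right)^{2} \cdot 1566 \left(- \frac{1}{2216}\right) = \left(100 - 6\right)^{2} \left(- \frac{783}{1108}\right) = 94^{2} \left(- \frac{783}{1108}\right) = 8836 \left(- \frac{783}{1108}\right) = - \frac{1729647}{277}$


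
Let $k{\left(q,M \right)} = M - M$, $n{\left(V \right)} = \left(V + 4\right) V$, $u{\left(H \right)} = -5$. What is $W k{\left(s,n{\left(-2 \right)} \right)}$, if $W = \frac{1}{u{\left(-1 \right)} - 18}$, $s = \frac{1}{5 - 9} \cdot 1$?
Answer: $0$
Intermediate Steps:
$s = - \frac{1}{4}$ ($s = \frac{1}{-4} \cdot 1 = \left(- \frac{1}{4}\right) 1 = - \frac{1}{4} \approx -0.25$)
$n{\left(V \right)} = V \left(4 + V\right)$ ($n{\left(V \right)} = \left(4 + V\right) V = V \left(4 + V\right)$)
$k{\left(q,M \right)} = 0$
$W = - \frac{1}{23}$ ($W = \frac{1}{-5 - 18} = \frac{1}{-23} = - \frac{1}{23} \approx -0.043478$)
$W k{\left(s,n{\left(-2 \right)} \right)} = \left(- \frac{1}{23}\right) 0 = 0$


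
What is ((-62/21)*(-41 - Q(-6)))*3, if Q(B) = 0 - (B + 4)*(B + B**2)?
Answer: 6262/7 ≈ 894.57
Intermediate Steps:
Q(B) = -(4 + B)*(B + B**2) (Q(B) = 0 - (4 + B)*(B + B**2) = -(4 + B)*(B + B**2))
((-62/21)*(-41 - Q(-6)))*3 = ((-62/21)*(-41 - (-1)*(-6)*(4 + (-6)**2 + 5*(-6))))*3 = ((-62*1/21)*(-41 - (-1)*(-6)*(4 + 36 - 30)))*3 = -62*(-41 - (-1)*(-6)*10)/21*3 = -62*(-41 - 1*60)/21*3 = -62*(-41 - 60)/21*3 = -62/21*(-101)*3 = (6262/21)*3 = 6262/7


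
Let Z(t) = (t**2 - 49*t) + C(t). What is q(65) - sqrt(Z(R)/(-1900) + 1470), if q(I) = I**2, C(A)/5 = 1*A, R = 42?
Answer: 4225 - sqrt(13267149)/95 ≈ 4186.7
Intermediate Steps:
C(A) = 5*A (C(A) = 5*(1*A) = 5*A)
Z(t) = t**2 - 44*t (Z(t) = (t**2 - 49*t) + 5*t = t**2 - 44*t)
q(65) - sqrt(Z(R)/(-1900) + 1470) = 65**2 - sqrt((42*(-44 + 42))/(-1900) + 1470) = 4225 - sqrt((42*(-2))*(-1/1900) + 1470) = 4225 - sqrt(-84*(-1/1900) + 1470) = 4225 - sqrt(21/475 + 1470) = 4225 - sqrt(698271/475) = 4225 - sqrt(13267149)/95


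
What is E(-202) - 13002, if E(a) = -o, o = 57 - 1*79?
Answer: -12980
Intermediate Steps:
o = -22 (o = 57 - 79 = -22)
E(a) = 22 (E(a) = -1*(-22) = 22)
E(-202) - 13002 = 22 - 13002 = -12980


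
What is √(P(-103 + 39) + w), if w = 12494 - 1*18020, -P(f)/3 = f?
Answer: I*√5334 ≈ 73.034*I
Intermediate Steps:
P(f) = -3*f
w = -5526 (w = 12494 - 18020 = -5526)
√(P(-103 + 39) + w) = √(-3*(-103 + 39) - 5526) = √(-3*(-64) - 5526) = √(192 - 5526) = √(-5334) = I*√5334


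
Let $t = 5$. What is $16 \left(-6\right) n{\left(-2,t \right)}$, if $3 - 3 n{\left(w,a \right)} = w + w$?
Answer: $-224$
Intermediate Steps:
$n{\left(w,a \right)} = 1 - \frac{2 w}{3}$ ($n{\left(w,a \right)} = 1 - \frac{w + w}{3} = 1 - \frac{2 w}{3}$)
$16 \left(-6\right) n{\left(-2,t \right)} = 16 \left(-6\right) \left(1 - - \frac{4}{3}\right) = - 96 \left(1 + \frac{4}{3}\right) = \left(-96\right) \frac{7}{3} = -224$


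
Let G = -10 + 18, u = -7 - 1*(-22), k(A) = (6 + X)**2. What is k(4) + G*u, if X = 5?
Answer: 241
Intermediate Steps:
k(A) = 121 (k(A) = (6 + 5)**2 = 11**2 = 121)
u = 15 (u = -7 + 22 = 15)
G = 8
k(4) + G*u = 121 + 8*15 = 121 + 120 = 241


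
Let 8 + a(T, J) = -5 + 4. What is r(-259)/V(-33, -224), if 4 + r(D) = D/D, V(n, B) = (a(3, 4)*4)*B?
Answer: -1/2688 ≈ -0.00037202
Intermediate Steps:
a(T, J) = -9 (a(T, J) = -8 + (-5 + 4) = -8 - 1 = -9)
V(n, B) = -36*B (V(n, B) = (-9*4)*B = -36*B)
r(D) = -3 (r(D) = -4 + D/D = -4 + 1 = -3)
r(-259)/V(-33, -224) = -3/((-36*(-224))) = -3/8064 = -3*1/8064 = -1/2688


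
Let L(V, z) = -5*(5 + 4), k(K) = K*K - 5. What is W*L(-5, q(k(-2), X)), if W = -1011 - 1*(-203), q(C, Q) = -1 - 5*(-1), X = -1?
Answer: 36360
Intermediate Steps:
k(K) = -5 + K² (k(K) = K² - 5 = -5 + K²)
q(C, Q) = 4 (q(C, Q) = -1 + 5 = 4)
L(V, z) = -45 (L(V, z) = -5*9 = -45)
W = -808 (W = -1011 + 203 = -808)
W*L(-5, q(k(-2), X)) = -808*(-45) = 36360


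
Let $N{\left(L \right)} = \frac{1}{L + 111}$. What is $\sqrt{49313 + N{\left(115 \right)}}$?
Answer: $\frac{\sqrt{2518711014}}{226} \approx 222.07$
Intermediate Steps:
$N{\left(L \right)} = \frac{1}{111 + L}$
$\sqrt{49313 + N{\left(115 \right)}} = \sqrt{49313 + \frac{1}{111 + 115}} = \sqrt{49313 + \frac{1}{226}} = \sqrt{\frac{11144739}{226}} = \frac{\sqrt{2518711014}}{226}$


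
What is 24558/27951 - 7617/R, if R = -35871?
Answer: 11048715/10127579 ≈ 1.0910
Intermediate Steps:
24558/27951 - 7617/R = 24558/27951 - 7617/(-35871) = 24558*(1/27951) - 7617*(-1/35871) = 8186/9317 + 2539/11957 = 11048715/10127579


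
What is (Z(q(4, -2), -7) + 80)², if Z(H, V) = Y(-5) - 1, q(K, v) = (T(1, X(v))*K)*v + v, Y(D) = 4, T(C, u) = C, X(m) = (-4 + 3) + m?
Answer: 6889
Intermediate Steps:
X(m) = -1 + m
q(K, v) = v + K*v (q(K, v) = (1*K)*v + v = K*v + v = v + K*v)
Z(H, V) = 3 (Z(H, V) = 4 - 1 = 3)
(Z(q(4, -2), -7) + 80)² = (3 + 80)² = 83² = 6889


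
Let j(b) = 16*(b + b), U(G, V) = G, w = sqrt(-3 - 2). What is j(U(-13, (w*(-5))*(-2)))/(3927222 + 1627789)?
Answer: -416/5555011 ≈ -7.4887e-5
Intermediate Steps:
w = I*sqrt(5) (w = sqrt(-5) = I*sqrt(5) ≈ 2.2361*I)
j(b) = 32*b (j(b) = 16*(2*b) = 32*b)
j(U(-13, (w*(-5))*(-2)))/(3927222 + 1627789) = (32*(-13))/(3927222 + 1627789) = -416/5555011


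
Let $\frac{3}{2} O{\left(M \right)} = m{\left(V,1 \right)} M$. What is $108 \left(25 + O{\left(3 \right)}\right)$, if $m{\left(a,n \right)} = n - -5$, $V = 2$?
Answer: $3996$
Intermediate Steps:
$m{\left(a,n \right)} = 5 + n$ ($m{\left(a,n \right)} = n + 5 = 5 + n$)
$O{\left(M \right)} = 4 M$ ($O{\left(M \right)} = \frac{2 \left(5 + 1\right) M}{3} = \frac{2 \cdot 6 M}{3} = 4 M$)
$108 \left(25 + O{\left(3 \right)}\right) = 108 \left(25 + 4 \cdot 3\right) = 108 \left(25 + 12\right) = 108 \cdot 37 = 3996$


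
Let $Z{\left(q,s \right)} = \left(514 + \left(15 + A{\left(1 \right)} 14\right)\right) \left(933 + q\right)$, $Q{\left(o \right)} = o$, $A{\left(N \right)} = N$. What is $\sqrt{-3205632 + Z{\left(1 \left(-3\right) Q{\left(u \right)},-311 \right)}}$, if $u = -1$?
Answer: $2 i \sqrt{674346} \approx 1642.4 i$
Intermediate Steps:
$Z{\left(q,s \right)} = 506619 + 543 q$ ($Z{\left(q,s \right)} = \left(514 + \left(15 + 1 \cdot 14\right)\right) \left(933 + q\right) = \left(514 + \left(15 + 14\right)\right) \left(933 + q\right) = \left(514 + 29\right) \left(933 + q\right) = 543 \left(933 + q\right) = 506619 + 543 q$)
$\sqrt{-3205632 + Z{\left(1 \left(-3\right) Q{\left(u \right)},-311 \right)}} = \sqrt{-3205632 + \left(506619 + 543 \cdot 1 \left(-3\right) \left(-1\right)\right)} = \sqrt{-3205632 + \left(506619 + 543 \left(\left(-3\right) \left(-1\right)\right)\right)} = \sqrt{-3205632 + \left(506619 + 543 \cdot 3\right)} = \sqrt{-3205632 + \left(506619 + 1629\right)} = \sqrt{-3205632 + 508248} = \sqrt{-2697384} = 2 i \sqrt{674346}$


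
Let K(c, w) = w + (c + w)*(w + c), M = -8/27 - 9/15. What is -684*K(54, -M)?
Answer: -4175383456/2025 ≈ -2.0619e+6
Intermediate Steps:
M = -121/135 (M = -8*1/27 - 9*1/15 = -8/27 - 3/5 = -121/135 ≈ -0.89630)
K(c, w) = w + (c + w)**2 (K(c, w) = w + (c + w)*(c + w) = w + (c + w)**2)
-684*K(54, -M) = -684*(-1*(-121/135) + (54 - 1*(-121/135))**2) = -684*(121/135 + (54 + 121/135)**2) = -684*(121/135 + (7411/135)**2) = -684*(121/135 + 54922921/18225) = -684*54939256/18225 = -4175383456/2025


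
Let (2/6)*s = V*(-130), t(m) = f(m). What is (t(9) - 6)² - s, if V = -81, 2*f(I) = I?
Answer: -126351/4 ≈ -31588.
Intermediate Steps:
f(I) = I/2
t(m) = m/2
s = 31590 (s = 3*(-81*(-130)) = 3*10530 = 31590)
(t(9) - 6)² - s = ((½)*9 - 6)² - 1*31590 = (9/2 - 6)² - 31590 = (-3/2)² - 31590 = 9/4 - 31590 = -126351/4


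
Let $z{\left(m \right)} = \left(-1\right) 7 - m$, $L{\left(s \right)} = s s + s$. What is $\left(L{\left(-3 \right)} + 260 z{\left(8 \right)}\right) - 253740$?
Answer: $-257634$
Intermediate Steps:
$L{\left(s \right)} = s + s^{2}$ ($L{\left(s \right)} = s^{2} + s = s + s^{2}$)
$z{\left(m \right)} = -7 - m$
$\left(L{\left(-3 \right)} + 260 z{\left(8 \right)}\right) - 253740 = \left(- 3 \left(1 - 3\right) + 260 \left(-7 - 8\right)\right) - 253740 = \left(\left(-3\right) \left(-2\right) + 260 \left(-7 - 8\right)\right) - 253740 = \left(6 + 260 \left(-15\right)\right) - 253740 = \left(6 - 3900\right) - 253740 = -3894 - 253740 = -257634$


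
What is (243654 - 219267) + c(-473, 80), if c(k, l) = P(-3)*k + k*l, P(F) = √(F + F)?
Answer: -13453 - 473*I*√6 ≈ -13453.0 - 1158.6*I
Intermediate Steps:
P(F) = √2*√F (P(F) = √(2*F) = √2*√F)
c(k, l) = k*l + I*k*√6 (c(k, l) = (√2*√(-3))*k + k*l = (√2*(I*√3))*k + k*l = (I*√6)*k + k*l = I*k*√6 + k*l = k*l + I*k*√6)
(243654 - 219267) + c(-473, 80) = (243654 - 219267) - 473*(80 + I*√6) = 24387 + (-37840 - 473*I*√6) = -13453 - 473*I*√6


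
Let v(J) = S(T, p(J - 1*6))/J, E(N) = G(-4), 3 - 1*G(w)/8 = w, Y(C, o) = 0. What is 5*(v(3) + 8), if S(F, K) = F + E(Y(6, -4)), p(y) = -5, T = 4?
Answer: 140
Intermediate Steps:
G(w) = 24 - 8*w
E(N) = 56 (E(N) = 24 - 8*(-4) = 24 + 32 = 56)
S(F, K) = 56 + F (S(F, K) = F + 56 = 56 + F)
v(J) = 60/J (v(J) = (56 + 4)/J = 60/J)
5*(v(3) + 8) = 5*(60/3 + 8) = 5*(60*(1/3) + 8) = 5*(20 + 8) = 5*28 = 140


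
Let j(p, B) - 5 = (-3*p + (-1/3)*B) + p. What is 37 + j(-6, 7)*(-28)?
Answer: -1121/3 ≈ -373.67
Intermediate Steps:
j(p, B) = 5 - 2*p - B/3 (j(p, B) = 5 + ((-3*p + (-1/3)*B) + p) = 5 + ((-3*p + (-1*⅓)*B) + p) = 5 + ((-3*p - B/3) + p) = 5 + (-2*p - B/3) = 5 - 2*p - B/3)
37 + j(-6, 7)*(-28) = 37 + (5 - 2*(-6) - ⅓*7)*(-28) = 37 + (5 + 12 - 7/3)*(-28) = 37 + (44/3)*(-28) = 37 - 1232/3 = -1121/3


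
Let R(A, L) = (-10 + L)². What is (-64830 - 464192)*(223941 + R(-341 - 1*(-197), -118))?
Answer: -127137212150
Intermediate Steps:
(-64830 - 464192)*(223941 + R(-341 - 1*(-197), -118)) = (-64830 - 464192)*(223941 + (-10 - 118)²) = -529022*(223941 + (-128)²) = -529022*(223941 + 16384) = -529022*240325 = -127137212150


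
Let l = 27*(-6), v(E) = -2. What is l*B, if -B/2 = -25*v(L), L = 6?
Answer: 16200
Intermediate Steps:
l = -162
B = -100 (B = -(-50)*(-2) = -2*50 = -100)
l*B = -162*(-100) = 16200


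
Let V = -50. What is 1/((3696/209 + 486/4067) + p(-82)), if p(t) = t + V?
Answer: -77273/8824290 ≈ -0.0087568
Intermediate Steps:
p(t) = -50 + t (p(t) = t - 50 = -50 + t)
1/((3696/209 + 486/4067) + p(-82)) = 1/((3696/209 + 486/4067) + (-50 - 82)) = 1/((3696*(1/209) + 486*(1/4067)) - 132) = 1/((336/19 + 486/4067) - 132) = 1/(1375746/77273 - 132) = 1/(-8824290/77273) = -77273/8824290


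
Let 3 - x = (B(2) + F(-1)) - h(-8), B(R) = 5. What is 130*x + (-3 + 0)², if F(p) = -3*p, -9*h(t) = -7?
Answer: -4859/9 ≈ -539.89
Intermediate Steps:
h(t) = 7/9 (h(t) = -⅑*(-7) = 7/9)
x = -38/9 (x = 3 - ((5 - 3*(-1)) - 1*7/9) = 3 - ((5 + 3) - 7/9) = 3 - (8 - 7/9) = 3 - 1*65/9 = 3 - 65/9 = -38/9 ≈ -4.2222)
130*x + (-3 + 0)² = 130*(-38/9) + (-3 + 0)² = -4940/9 + (-3)² = -4940/9 + 9 = -4859/9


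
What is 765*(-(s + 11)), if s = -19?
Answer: 6120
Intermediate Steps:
765*(-(s + 11)) = 765*(-(-19 + 11)) = 765*(-1*(-8)) = 765*8 = 6120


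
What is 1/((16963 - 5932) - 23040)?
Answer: -1/12009 ≈ -8.3271e-5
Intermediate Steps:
1/((16963 - 5932) - 23040) = 1/(11031 - 23040) = 1/(-12009) = -1/12009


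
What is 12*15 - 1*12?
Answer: 168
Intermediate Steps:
12*15 - 1*12 = 180 - 12 = 168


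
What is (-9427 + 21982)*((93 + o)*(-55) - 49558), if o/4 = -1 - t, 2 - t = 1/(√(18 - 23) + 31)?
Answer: -109193718465/161 + 460350*I*√5/161 ≈ -6.7822e+8 + 6393.6*I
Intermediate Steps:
t = 2 - 1/(31 + I*√5) (t = 2 - 1/(√(18 - 23) + 31) = 2 - 1/(√(-5) + 31) = 2 - 1/(I*√5 + 31) = 2 - 1/(31 + I*√5) ≈ 1.9679 + 0.0023148*I)
o = -5734/483 - 2*I*√5/483 (o = 4*(-1 - (1901/966 + I*√5/966)) = 4*(-1 + (-1901/966 - I*√5/966)) = 4*(-2867/966 - I*√5/966) = -5734/483 - 2*I*√5/483 ≈ -11.872 - 0.0092591*I)
(-9427 + 21982)*((93 + o)*(-55) - 49558) = (-9427 + 21982)*((93 + (-5734/483 - 2*I*√5/483))*(-55) - 49558) = 12555*((39185/483 - 2*I*√5/483)*(-55) - 49558) = 12555*((-2155175/483 + 110*I*√5/483) - 49558) = 12555*(-26091689/483 + 110*I*√5/483) = -109193718465/161 + 460350*I*√5/161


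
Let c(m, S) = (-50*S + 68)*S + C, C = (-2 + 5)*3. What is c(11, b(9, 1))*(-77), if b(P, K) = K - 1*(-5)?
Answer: 106491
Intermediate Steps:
b(P, K) = 5 + K (b(P, K) = K + 5 = 5 + K)
C = 9 (C = 3*3 = 9)
c(m, S) = 9 + S*(68 - 50*S) (c(m, S) = (-50*S + 68)*S + 9 = (68 - 50*S)*S + 9 = S*(68 - 50*S) + 9 = 9 + S*(68 - 50*S))
c(11, b(9, 1))*(-77) = (9 - 50*(5 + 1)² + 68*(5 + 1))*(-77) = (9 - 50*6² + 68*6)*(-77) = (9 - 50*36 + 408)*(-77) = (9 - 1800 + 408)*(-77) = -1383*(-77) = 106491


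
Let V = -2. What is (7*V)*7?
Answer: -98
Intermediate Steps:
(7*V)*7 = (7*(-2))*7 = -14*7 = -98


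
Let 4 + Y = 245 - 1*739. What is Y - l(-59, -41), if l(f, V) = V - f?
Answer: -516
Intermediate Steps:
Y = -498 (Y = -4 + (245 - 1*739) = -4 + (245 - 739) = -4 - 494 = -498)
Y - l(-59, -41) = -498 - (-41 - 1*(-59)) = -498 - (-41 + 59) = -498 - 1*18 = -498 - 18 = -516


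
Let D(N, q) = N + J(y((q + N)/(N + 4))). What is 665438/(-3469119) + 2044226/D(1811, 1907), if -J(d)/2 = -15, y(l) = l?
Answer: 7090438185536/6386648079 ≈ 1110.2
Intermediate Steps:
J(d) = 30 (J(d) = -2*(-15) = 30)
D(N, q) = 30 + N (D(N, q) = N + 30 = 30 + N)
665438/(-3469119) + 2044226/D(1811, 1907) = 665438/(-3469119) + 2044226/(30 + 1811) = 665438*(-1/3469119) + 2044226/1841 = -665438/3469119 + 2044226*(1/1841) = -665438/3469119 + 2044226/1841 = 7090438185536/6386648079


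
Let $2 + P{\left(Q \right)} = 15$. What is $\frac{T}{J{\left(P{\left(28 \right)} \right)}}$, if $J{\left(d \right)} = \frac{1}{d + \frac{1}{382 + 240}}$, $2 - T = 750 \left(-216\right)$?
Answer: $\frac{655055087}{311} \approx 2.1063 \cdot 10^{6}$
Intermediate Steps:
$P{\left(Q \right)} = 13$ ($P{\left(Q \right)} = -2 + 15 = 13$)
$T = 162002$ ($T = 2 - 750 \left(-216\right) = 2 - -162000 = 2 + 162000 = 162002$)
$J{\left(d \right)} = \frac{1}{\frac{1}{622} + d}$ ($J{\left(d \right)} = \frac{1}{d + \frac{1}{622}} = \frac{1}{\frac{1}{622} + d}$)
$\frac{T}{J{\left(P{\left(28 \right)} \right)}} = \frac{162002}{622 \frac{1}{1 + 622 \cdot 13}} = \frac{162002}{622 \frac{1}{1 + 8086}} = \frac{162002}{622 \cdot \frac{1}{8087}} = \frac{162002}{\frac{622}{8087}} = 162002 \cdot \frac{8087}{622} = \frac{655055087}{311}$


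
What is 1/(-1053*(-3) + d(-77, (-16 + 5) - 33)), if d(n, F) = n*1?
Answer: 1/3082 ≈ 0.00032446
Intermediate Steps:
d(n, F) = n
1/(-1053*(-3) + d(-77, (-16 + 5) - 33)) = 1/(-1053*(-3) - 77) = 1/(3159 - 77) = 1/3082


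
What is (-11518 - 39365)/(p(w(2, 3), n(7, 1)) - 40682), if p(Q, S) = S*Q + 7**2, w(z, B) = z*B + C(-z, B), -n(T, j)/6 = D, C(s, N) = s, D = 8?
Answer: 50883/40825 ≈ 1.2464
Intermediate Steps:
n(T, j) = -48 (n(T, j) = -6*8 = -48)
w(z, B) = -z + B*z (w(z, B) = z*B - z = B*z - z = -z + B*z)
p(Q, S) = 49 + Q*S (p(Q, S) = Q*S + 49 = 49 + Q*S)
(-11518 - 39365)/(p(w(2, 3), n(7, 1)) - 40682) = (-11518 - 39365)/((49 + (2*(-1 + 3))*(-48)) - 40682) = -50883/((49 + (2*2)*(-48)) - 40682) = -50883/((49 + 4*(-48)) - 40682) = -50883/((49 - 192) - 40682) = -50883/(-143 - 40682) = -50883/(-40825) = -50883*(-1/40825) = 50883/40825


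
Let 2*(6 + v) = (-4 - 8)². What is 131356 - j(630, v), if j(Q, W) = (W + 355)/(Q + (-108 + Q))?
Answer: 151321691/1152 ≈ 1.3136e+5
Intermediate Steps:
v = 66 (v = -6 + (-4 - 8)²/2 = -6 + (½)*(-12)² = -6 + (½)*144 = -6 + 72 = 66)
j(Q, W) = (355 + W)/(-108 + 2*Q)
131356 - j(630, v) = 131356 - (355 + 66)/(2*(-54 + 630)) = 131356 - 421/(2*576) = 131356 - 1*421/1152 = 131356 - 421/1152 = 151321691/1152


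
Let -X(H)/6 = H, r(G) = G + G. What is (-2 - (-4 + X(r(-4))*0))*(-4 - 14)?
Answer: -36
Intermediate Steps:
r(G) = 2*G
X(H) = -6*H
(-2 - (-4 + X(r(-4))*0))*(-4 - 14) = (-2 - (-4 - 12*(-4)*0))*(-4 - 14) = (-2 - (-4 - 6*(-8)*0))*(-18) = (-2 - (-4 + 48*0))*(-18) = (-2 - (-4 + 0))*(-18) = (-2 - 1*(-4))*(-18) = (-2 + 4)*(-18) = 2*(-18) = -36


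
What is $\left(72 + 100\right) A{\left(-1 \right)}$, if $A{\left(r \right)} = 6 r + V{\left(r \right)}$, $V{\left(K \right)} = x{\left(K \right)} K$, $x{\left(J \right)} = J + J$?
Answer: $-688$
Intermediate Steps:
$x{\left(J \right)} = 2 J$
$V{\left(K \right)} = 2 K^{2}$ ($V{\left(K \right)} = 2 K K = 2 K^{2}$)
$A{\left(r \right)} = 2 r^{2} + 6 r$ ($A{\left(r \right)} = 6 r + 2 r^{2} = 2 r^{2} + 6 r$)
$\left(72 + 100\right) A{\left(-1 \right)} = \left(72 + 100\right) 2 \left(-1\right) \left(3 - 1\right) = 172 \cdot 2 \left(-1\right) 2 = 172 \left(-4\right) = -688$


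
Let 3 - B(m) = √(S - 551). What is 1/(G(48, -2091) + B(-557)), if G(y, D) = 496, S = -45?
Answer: 499/249597 + 2*I*√149/249597 ≈ 0.0019992 + 9.781e-5*I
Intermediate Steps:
B(m) = 3 - 2*I*√149 (B(m) = 3 - √(-45 - 551) = 3 - √(-596) = 3 - 2*I*√149)
1/(G(48, -2091) + B(-557)) = 1/(496 + (3 - 2*I*√149)) = 1/(499 - 2*I*√149)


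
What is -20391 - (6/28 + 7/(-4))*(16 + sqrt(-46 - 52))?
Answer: -142565/7 + 43*I*sqrt(2)/4 ≈ -20366.0 + 15.203*I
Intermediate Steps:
-20391 - (6/28 + 7/(-4))*(16 + sqrt(-46 - 52)) = -20391 - (6*(1/28) + 7*(-1/4))*(16 + sqrt(-98)) = -20391 - (3/14 - 7/4)*(16 + 7*I*sqrt(2)) = -20391 - (-43)*(16 + 7*I*sqrt(2))/28 = -20391 - (-172/7 - 43*I*sqrt(2)/4) = -20391 + (172/7 + 43*I*sqrt(2)/4) = -142565/7 + 43*I*sqrt(2)/4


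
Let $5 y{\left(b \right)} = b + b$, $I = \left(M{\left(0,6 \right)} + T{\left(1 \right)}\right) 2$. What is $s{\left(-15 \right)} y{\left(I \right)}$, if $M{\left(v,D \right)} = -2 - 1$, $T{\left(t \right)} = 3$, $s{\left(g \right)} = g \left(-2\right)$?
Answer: $0$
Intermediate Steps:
$s{\left(g \right)} = - 2 g$
$M{\left(v,D \right)} = -3$ ($M{\left(v,D \right)} = -2 - 1 = -3$)
$I = 0$ ($I = \left(-3 + 3\right) 2 = 0 \cdot 2 = 0$)
$y{\left(b \right)} = \frac{2 b}{5}$ ($y{\left(b \right)} = \frac{b + b}{5} = \frac{2 b}{5}$)
$s{\left(-15 \right)} y{\left(I \right)} = \left(-2\right) \left(-15\right) \frac{2}{5} \cdot 0 = 30 \cdot 0 = 0$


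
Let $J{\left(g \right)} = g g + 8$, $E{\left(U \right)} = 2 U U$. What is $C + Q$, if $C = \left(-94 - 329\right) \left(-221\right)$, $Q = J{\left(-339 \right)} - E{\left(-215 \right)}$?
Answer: $115962$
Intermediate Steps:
$E{\left(U \right)} = 2 U^{2}$
$J{\left(g \right)} = 8 + g^{2}$ ($J{\left(g \right)} = g^{2} + 8 = 8 + g^{2}$)
$Q = 22479$ ($Q = \left(8 + \left(-339\right)^{2}\right) - 2 \left(-215\right)^{2} = \left(8 + 114921\right) - 2 \cdot 46225 = 114929 - 92450 = 22479$)
$C = 93483$ ($C = \left(-423\right) \left(-221\right) = 93483$)
$C + Q = 93483 + 22479 = 115962$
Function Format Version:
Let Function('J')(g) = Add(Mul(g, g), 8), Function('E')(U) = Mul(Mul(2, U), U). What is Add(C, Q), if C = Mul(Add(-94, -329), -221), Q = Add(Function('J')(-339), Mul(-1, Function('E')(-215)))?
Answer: 115962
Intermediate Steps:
Function('E')(U) = Mul(2, Pow(U, 2))
Function('J')(g) = Add(8, Pow(g, 2)) (Function('J')(g) = Add(Pow(g, 2), 8) = Add(8, Pow(g, 2)))
Q = 22479 (Q = Add(Add(8, Pow(-339, 2)), Mul(-1, Mul(2, Pow(-215, 2)))) = Add(Add(8, 114921), Mul(-1, Mul(2, 46225))) = Add(114929, Mul(-1, 92450)) = Add(114929, -92450) = 22479)
C = 93483 (C = Mul(-423, -221) = 93483)
Add(C, Q) = Add(93483, 22479) = 115962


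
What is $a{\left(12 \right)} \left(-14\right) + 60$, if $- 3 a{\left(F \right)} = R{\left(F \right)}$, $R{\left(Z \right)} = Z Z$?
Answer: $732$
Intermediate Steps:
$R{\left(Z \right)} = Z^{2}$
$a{\left(F \right)} = - \frac{F^{2}}{3}$
$a{\left(12 \right)} \left(-14\right) + 60 = - \frac{12^{2}}{3} \left(-14\right) + 60 = \left(- \frac{1}{3}\right) 144 \left(-14\right) + 60 = \left(-48\right) \left(-14\right) + 60 = 672 + 60 = 732$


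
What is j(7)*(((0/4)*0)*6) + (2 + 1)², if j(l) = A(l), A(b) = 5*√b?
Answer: 9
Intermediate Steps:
j(l) = 5*√l
j(7)*(((0/4)*0)*6) + (2 + 1)² = (5*√7)*(((0/4)*0)*6) + (2 + 1)² = (5*√7)*(((0*(¼))*0)*6) + 3² = (5*√7)*((0*0)*6) + 9 = (5*√7)*(0*6) + 9 = (5*√7)*0 + 9 = 0 + 9 = 9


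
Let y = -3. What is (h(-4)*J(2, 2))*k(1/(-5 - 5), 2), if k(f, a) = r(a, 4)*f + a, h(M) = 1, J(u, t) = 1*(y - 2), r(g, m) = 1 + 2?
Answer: -17/2 ≈ -8.5000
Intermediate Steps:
r(g, m) = 3
J(u, t) = -5 (J(u, t) = 1*(-3 - 2) = 1*(-5) = -5)
k(f, a) = a + 3*f (k(f, a) = 3*f + a = a + 3*f)
(h(-4)*J(2, 2))*k(1/(-5 - 5), 2) = (1*(-5))*(2 + 3/(-5 - 5)) = -5*(2 + 3/(-10)) = -5*(2 + 3*(-⅒)) = -5*(2 - 3/10) = -5*17/10 = -17/2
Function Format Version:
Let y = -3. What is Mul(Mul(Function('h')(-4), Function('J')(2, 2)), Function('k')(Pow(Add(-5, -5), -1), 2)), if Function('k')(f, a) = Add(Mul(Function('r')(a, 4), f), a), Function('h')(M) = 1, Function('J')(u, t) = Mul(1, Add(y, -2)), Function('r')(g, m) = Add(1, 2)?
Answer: Rational(-17, 2) ≈ -8.5000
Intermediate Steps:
Function('r')(g, m) = 3
Function('J')(u, t) = -5 (Function('J')(u, t) = Mul(1, Add(-3, -2)) = Mul(1, -5) = -5)
Function('k')(f, a) = Add(a, Mul(3, f)) (Function('k')(f, a) = Add(Mul(3, f), a) = Add(a, Mul(3, f)))
Mul(Mul(Function('h')(-4), Function('J')(2, 2)), Function('k')(Pow(Add(-5, -5), -1), 2)) = Mul(Mul(1, -5), Add(2, Mul(3, Pow(Add(-5, -5), -1)))) = Mul(-5, Add(2, Mul(3, Pow(-10, -1)))) = Mul(-5, Add(2, Mul(3, Rational(-1, 10)))) = Mul(-5, Add(2, Rational(-3, 10))) = Mul(-5, Rational(17, 10)) = Rational(-17, 2)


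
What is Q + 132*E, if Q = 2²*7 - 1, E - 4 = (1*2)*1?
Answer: 819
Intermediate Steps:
E = 6 (E = 4 + (1*2)*1 = 4 + 2*1 = 4 + 2 = 6)
Q = 27 (Q = 4*7 - 1 = 28 - 1 = 27)
Q + 132*E = 27 + 132*6 = 27 + 792 = 819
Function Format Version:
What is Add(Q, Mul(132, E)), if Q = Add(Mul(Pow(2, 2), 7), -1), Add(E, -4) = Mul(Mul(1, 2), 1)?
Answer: 819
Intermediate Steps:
E = 6 (E = Add(4, Mul(Mul(1, 2), 1)) = Add(4, Mul(2, 1)) = Add(4, 2) = 6)
Q = 27 (Q = Add(Mul(4, 7), -1) = Add(28, -1) = 27)
Add(Q, Mul(132, E)) = Add(27, Mul(132, 6)) = Add(27, 792) = 819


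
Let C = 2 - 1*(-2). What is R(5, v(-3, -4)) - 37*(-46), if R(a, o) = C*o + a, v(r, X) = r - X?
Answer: 1711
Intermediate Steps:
C = 4 (C = 2 + 2 = 4)
R(a, o) = a + 4*o (R(a, o) = 4*o + a = a + 4*o)
R(5, v(-3, -4)) - 37*(-46) = (5 + 4*(-3 - 1*(-4))) - 37*(-46) = (5 + 4*(-3 + 4)) + 1702 = (5 + 4*1) + 1702 = (5 + 4) + 1702 = 9 + 1702 = 1711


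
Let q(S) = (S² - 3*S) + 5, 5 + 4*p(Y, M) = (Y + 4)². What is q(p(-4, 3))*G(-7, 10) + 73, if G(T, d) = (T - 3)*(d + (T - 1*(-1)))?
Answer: -679/2 ≈ -339.50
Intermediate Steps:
p(Y, M) = -5/4 + (4 + Y)²/4 (p(Y, M) = -5/4 + (Y + 4)²/4 = -5/4 + (4 + Y)²/4)
q(S) = 5 + S² - 3*S
G(T, d) = (-3 + T)*(1 + T + d) (G(T, d) = (-3 + T)*(d + (T + 1)) = (-3 + T)*(d + (1 + T)) = (-3 + T)*(1 + T + d))
q(p(-4, 3))*G(-7, 10) + 73 = (5 + (-5/4 + (4 - 4)²/4)² - 3*(-5/4 + (4 - 4)²/4))*(-3 + (-7)² - 3*10 - 2*(-7) - 7*10) + 73 = (5 + (-5/4 + (¼)*0²)² - 3*(-5/4 + (¼)*0²))*(-3 + 49 - 30 + 14 - 70) + 73 = (5 + (-5/4 + (¼)*0)² - 3*(-5/4 + (¼)*0))*(-40) + 73 = (5 + (-5/4 + 0)² - 3*(-5/4 + 0))*(-40) + 73 = (5 + (-5/4)² - 3*(-5/4))*(-40) + 73 = (5 + 25/16 + 15/4)*(-40) + 73 = (165/16)*(-40) + 73 = -825/2 + 73 = -679/2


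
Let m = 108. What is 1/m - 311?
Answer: -33587/108 ≈ -310.99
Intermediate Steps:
1/m - 311 = 1/108 - 311 = -33587/108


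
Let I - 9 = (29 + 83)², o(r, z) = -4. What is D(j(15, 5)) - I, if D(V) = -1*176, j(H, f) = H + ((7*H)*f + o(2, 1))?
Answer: -12729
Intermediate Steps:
j(H, f) = -4 + H + 7*H*f (j(H, f) = H + ((7*H)*f - 4) = H + (7*H*f - 4) = H + (-4 + 7*H*f) = -4 + H + 7*H*f)
D(V) = -176
I = 12553 (I = 9 + (29 + 83)² = 9 + 112² = 9 + 12544 = 12553)
D(j(15, 5)) - I = -176 - 1*12553 = -176 - 12553 = -12729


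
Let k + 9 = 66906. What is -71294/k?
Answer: -71294/66897 ≈ -1.0657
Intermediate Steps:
k = 66897 (k = -9 + 66906 = 66897)
-71294/k = -71294/66897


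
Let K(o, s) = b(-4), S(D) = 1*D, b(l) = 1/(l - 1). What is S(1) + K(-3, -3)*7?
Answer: -2/5 ≈ -0.40000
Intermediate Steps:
b(l) = 1/(-1 + l)
S(D) = D
K(o, s) = -1/5 (K(o, s) = 1/(-1 - 4) = 1/(-5) = -1/5)
S(1) + K(-3, -3)*7 = 1 - 1/5*7 = 1 - 7/5 = -2/5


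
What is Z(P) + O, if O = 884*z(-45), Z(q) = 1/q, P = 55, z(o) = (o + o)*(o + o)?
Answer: 393822001/55 ≈ 7.1604e+6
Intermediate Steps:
z(o) = 4*o² (z(o) = (2*o)*(2*o) = 4*o²)
O = 7160400 (O = 884*(4*(-45)²) = 884*(4*2025) = 884*8100 = 7160400)
Z(P) + O = 1/55 + 7160400 = 393822001/55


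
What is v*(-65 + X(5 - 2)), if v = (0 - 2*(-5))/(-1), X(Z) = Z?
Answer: 620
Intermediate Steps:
v = -10 (v = -(0 + 10) = -1*10 = -10)
v*(-65 + X(5 - 2)) = -10*(-65 + (5 - 2)) = -10*(-65 + 3) = -10*(-62) = 620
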